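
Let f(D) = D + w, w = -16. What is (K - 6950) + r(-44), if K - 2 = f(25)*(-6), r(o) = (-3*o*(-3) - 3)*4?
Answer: -8598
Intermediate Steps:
f(D) = -16 + D (f(D) = D - 16 = -16 + D)
r(o) = -12 + 36*o (r(o) = (9*o - 3)*4 = (-3 + 9*o)*4 = -12 + 36*o)
K = -52 (K = 2 + (-16 + 25)*(-6) = 2 + 9*(-6) = 2 - 54 = -52)
(K - 6950) + r(-44) = (-52 - 6950) + (-12 + 36*(-44)) = -7002 + (-12 - 1584) = -7002 - 1596 = -8598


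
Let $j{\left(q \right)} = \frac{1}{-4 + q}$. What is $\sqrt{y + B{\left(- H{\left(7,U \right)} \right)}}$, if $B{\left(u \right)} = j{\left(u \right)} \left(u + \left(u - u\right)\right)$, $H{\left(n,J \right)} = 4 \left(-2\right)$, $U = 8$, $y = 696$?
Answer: $\sqrt{698} \approx 26.42$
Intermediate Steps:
$H{\left(n,J \right)} = -8$
$B{\left(u \right)} = \frac{u}{-4 + u}$ ($B{\left(u \right)} = \frac{u + \left(u - u\right)}{-4 + u} = \frac{u + 0}{-4 + u} = \frac{u}{-4 + u}$)
$\sqrt{y + B{\left(- H{\left(7,U \right)} \right)}} = \sqrt{696 + \frac{\left(-1\right) \left(-8\right)}{-4 - -8}} = \sqrt{696 + \frac{8}{-4 + 8}} = \sqrt{696 + \frac{8}{4}} = \sqrt{696 + 8 \cdot \frac{1}{4}} = \sqrt{696 + 2} = \sqrt{698}$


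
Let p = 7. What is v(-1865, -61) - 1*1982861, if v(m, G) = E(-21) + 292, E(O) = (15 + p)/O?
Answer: -41633971/21 ≈ -1.9826e+6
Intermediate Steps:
E(O) = 22/O (E(O) = (15 + 7)/O = 22/O)
v(m, G) = 6110/21 (v(m, G) = 22/(-21) + 292 = 22*(-1/21) + 292 = -22/21 + 292 = 6110/21)
v(-1865, -61) - 1*1982861 = 6110/21 - 1*1982861 = 6110/21 - 1982861 = -41633971/21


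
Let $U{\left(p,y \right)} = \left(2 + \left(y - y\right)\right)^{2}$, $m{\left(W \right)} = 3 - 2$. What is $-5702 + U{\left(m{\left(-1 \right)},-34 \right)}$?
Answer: $-5698$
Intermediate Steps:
$m{\left(W \right)} = 1$ ($m{\left(W \right)} = 3 - 2 = 1$)
$U{\left(p,y \right)} = 4$ ($U{\left(p,y \right)} = \left(2 + 0\right)^{2} = 2^{2} = 4$)
$-5702 + U{\left(m{\left(-1 \right)},-34 \right)} = -5702 + 4 = -5698$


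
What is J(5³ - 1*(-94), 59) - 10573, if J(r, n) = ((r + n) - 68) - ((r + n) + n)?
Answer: -10700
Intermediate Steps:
J(r, n) = -68 - n (J(r, n) = ((n + r) - 68) - ((n + r) + n) = (-68 + n + r) - (r + 2*n) = (-68 + n + r) + (-r - 2*n) = -68 - n)
J(5³ - 1*(-94), 59) - 10573 = (-68 - 1*59) - 10573 = (-68 - 59) - 10573 = -127 - 10573 = -10700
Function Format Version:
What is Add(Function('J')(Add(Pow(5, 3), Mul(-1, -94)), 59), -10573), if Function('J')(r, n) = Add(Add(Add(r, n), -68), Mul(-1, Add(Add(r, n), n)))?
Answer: -10700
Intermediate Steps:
Function('J')(r, n) = Add(-68, Mul(-1, n)) (Function('J')(r, n) = Add(Add(Add(n, r), -68), Mul(-1, Add(Add(n, r), n))) = Add(Add(-68, n, r), Mul(-1, Add(r, Mul(2, n)))) = Add(Add(-68, n, r), Add(Mul(-1, r), Mul(-2, n))) = Add(-68, Mul(-1, n)))
Add(Function('J')(Add(Pow(5, 3), Mul(-1, -94)), 59), -10573) = Add(Add(-68, Mul(-1, 59)), -10573) = Add(Add(-68, -59), -10573) = Add(-127, -10573) = -10700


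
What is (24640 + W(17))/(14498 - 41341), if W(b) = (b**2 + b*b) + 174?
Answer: -25392/26843 ≈ -0.94594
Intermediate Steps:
W(b) = 174 + 2*b**2 (W(b) = (b**2 + b**2) + 174 = 2*b**2 + 174 = 174 + 2*b**2)
(24640 + W(17))/(14498 - 41341) = (24640 + (174 + 2*17**2))/(14498 - 41341) = (24640 + (174 + 2*289))/(-26843) = (24640 + (174 + 578))*(-1/26843) = (24640 + 752)*(-1/26843) = 25392*(-1/26843) = -25392/26843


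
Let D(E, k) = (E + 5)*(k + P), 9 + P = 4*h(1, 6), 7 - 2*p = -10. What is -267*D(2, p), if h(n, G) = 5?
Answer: -72891/2 ≈ -36446.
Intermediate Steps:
p = 17/2 (p = 7/2 - 1/2*(-10) = 7/2 + 5 = 17/2 ≈ 8.5000)
P = 11 (P = -9 + 4*5 = -9 + 20 = 11)
D(E, k) = (5 + E)*(11 + k) (D(E, k) = (E + 5)*(k + 11) = (5 + E)*(11 + k))
-267*D(2, p) = -267*(55 + 5*(17/2) + 11*2 + 2*(17/2)) = -267*(55 + 85/2 + 22 + 17) = -267*273/2 = -72891/2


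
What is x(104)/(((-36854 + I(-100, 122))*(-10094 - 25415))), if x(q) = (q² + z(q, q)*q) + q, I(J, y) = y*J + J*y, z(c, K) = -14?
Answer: 4732/1087534143 ≈ 4.3511e-6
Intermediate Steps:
I(J, y) = 2*J*y (I(J, y) = J*y + J*y = 2*J*y)
x(q) = q² - 13*q (x(q) = (q² - 14*q) + q = q² - 13*q)
x(104)/(((-36854 + I(-100, 122))*(-10094 - 25415))) = (104*(-13 + 104))/(((-36854 + 2*(-100)*122)*(-10094 - 25415))) = (104*91)/(((-36854 - 24400)*(-35509))) = 9464/((-61254*(-35509))) = 9464/2175068286 = 9464*(1/2175068286) = 4732/1087534143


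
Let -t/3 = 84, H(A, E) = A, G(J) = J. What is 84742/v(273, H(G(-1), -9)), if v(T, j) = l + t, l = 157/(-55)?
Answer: -4660810/14017 ≈ -332.51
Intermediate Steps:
t = -252 (t = -3*84 = -252)
l = -157/55 (l = 157*(-1/55) = -157/55 ≈ -2.8545)
v(T, j) = -14017/55 (v(T, j) = -157/55 - 252 = -14017/55)
84742/v(273, H(G(-1), -9)) = 84742/(-14017/55) = 84742*(-55/14017) = -4660810/14017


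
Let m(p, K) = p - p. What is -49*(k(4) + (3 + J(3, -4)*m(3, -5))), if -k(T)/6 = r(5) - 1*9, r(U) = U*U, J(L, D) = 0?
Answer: 4557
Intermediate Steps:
r(U) = U²
m(p, K) = 0
k(T) = -96 (k(T) = -6*(5² - 1*9) = -6*(25 - 9) = -6*16 = -96)
-49*(k(4) + (3 + J(3, -4)*m(3, -5))) = -49*(-96 + (3 + 0*0)) = -49*(-96 + (3 + 0)) = -49*(-96 + 3) = -49*(-93) = 4557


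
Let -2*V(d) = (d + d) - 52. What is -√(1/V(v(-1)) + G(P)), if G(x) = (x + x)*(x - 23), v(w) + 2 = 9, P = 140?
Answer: -√11826379/19 ≈ -181.00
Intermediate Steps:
v(w) = 7 (v(w) = -2 + 9 = 7)
G(x) = 2*x*(-23 + x) (G(x) = (2*x)*(-23 + x) = 2*x*(-23 + x))
V(d) = 26 - d (V(d) = -((d + d) - 52)/2 = -(2*d - 52)/2 = -(-52 + 2*d)/2 = 26 - d)
-√(1/V(v(-1)) + G(P)) = -√(1/(26 - 1*7) + 2*140*(-23 + 140)) = -√(1/(26 - 7) + 2*140*117) = -√(1/19 + 32760) = -√(622441/19) = -√11826379/19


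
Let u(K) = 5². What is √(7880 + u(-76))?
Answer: √7905 ≈ 88.910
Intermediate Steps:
u(K) = 25
√(7880 + u(-76)) = √(7880 + 25) = √7905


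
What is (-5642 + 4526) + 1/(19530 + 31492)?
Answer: -56940551/51022 ≈ -1116.0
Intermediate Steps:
(-5642 + 4526) + 1/(19530 + 31492) = -1116 + 1/51022 = -56940551/51022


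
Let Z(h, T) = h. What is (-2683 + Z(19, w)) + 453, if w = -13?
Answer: -2211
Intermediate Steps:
(-2683 + Z(19, w)) + 453 = (-2683 + 19) + 453 = -2664 + 453 = -2211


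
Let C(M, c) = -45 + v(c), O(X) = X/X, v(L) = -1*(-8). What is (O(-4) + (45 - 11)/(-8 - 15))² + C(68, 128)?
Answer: -19452/529 ≈ -36.771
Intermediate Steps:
v(L) = 8
O(X) = 1
C(M, c) = -37 (C(M, c) = -45 + 8 = -37)
(O(-4) + (45 - 11)/(-8 - 15))² + C(68, 128) = (1 + (45 - 11)/(-8 - 15))² - 37 = (1 + 34/(-23))² - 37 = (1 + 34*(-1/23))² - 37 = (1 - 34/23)² - 37 = (-11/23)² - 37 = 121/529 - 37 = -19452/529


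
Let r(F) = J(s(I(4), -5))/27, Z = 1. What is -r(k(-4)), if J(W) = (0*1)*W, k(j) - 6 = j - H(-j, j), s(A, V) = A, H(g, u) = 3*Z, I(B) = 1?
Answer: 0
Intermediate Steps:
H(g, u) = 3 (H(g, u) = 3*1 = 3)
k(j) = 3 + j (k(j) = 6 + (j - 1*3) = 6 + (j - 3) = 6 + (-3 + j) = 3 + j)
J(W) = 0 (J(W) = 0*W = 0)
r(F) = 0 (r(F) = 0/27 = 0*(1/27) = 0)
-r(k(-4)) = -1*0 = 0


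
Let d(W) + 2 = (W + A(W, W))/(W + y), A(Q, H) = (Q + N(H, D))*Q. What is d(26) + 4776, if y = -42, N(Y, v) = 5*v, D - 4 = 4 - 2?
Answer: 37451/8 ≈ 4681.4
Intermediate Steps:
D = 6 (D = 4 + (4 - 2) = 4 + 2 = 6)
A(Q, H) = Q*(30 + Q) (A(Q, H) = (Q + 5*6)*Q = (Q + 30)*Q = (30 + Q)*Q = Q*(30 + Q))
d(W) = -2 + (W + W*(30 + W))/(-42 + W) (d(W) = -2 + (W + W*(30 + W))/(W - 42) = -2 + (W + W*(30 + W))/(-42 + W))
d(26) + 4776 = (84 - 1*26 + 26*(30 + 26))/(-42 + 26) + 4776 = (84 - 26 + 26*56)/(-16) + 4776 = -(84 - 26 + 1456)/16 + 4776 = -1/16*1514 + 4776 = -757/8 + 4776 = 37451/8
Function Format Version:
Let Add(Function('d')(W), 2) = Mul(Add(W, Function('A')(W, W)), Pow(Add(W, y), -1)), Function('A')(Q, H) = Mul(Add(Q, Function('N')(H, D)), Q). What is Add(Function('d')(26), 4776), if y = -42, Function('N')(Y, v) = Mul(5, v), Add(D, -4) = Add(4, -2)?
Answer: Rational(37451, 8) ≈ 4681.4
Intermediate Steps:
D = 6 (D = Add(4, Add(4, -2)) = Add(4, 2) = 6)
Function('A')(Q, H) = Mul(Q, Add(30, Q)) (Function('A')(Q, H) = Mul(Add(Q, Mul(5, 6)), Q) = Mul(Add(Q, 30), Q) = Mul(Add(30, Q), Q) = Mul(Q, Add(30, Q)))
Function('d')(W) = Add(-2, Mul(Pow(Add(-42, W), -1), Add(W, Mul(W, Add(30, W))))) (Function('d')(W) = Add(-2, Mul(Add(W, Mul(W, Add(30, W))), Pow(Add(W, -42), -1))) = Add(-2, Mul(Add(W, Mul(W, Add(30, W))), Pow(Add(-42, W), -1))) = Add(-2, Mul(Pow(Add(-42, W), -1), Add(W, Mul(W, Add(30, W))))))
Add(Function('d')(26), 4776) = Add(Mul(Pow(Add(-42, 26), -1), Add(84, Mul(-1, 26), Mul(26, Add(30, 26)))), 4776) = Add(Mul(Pow(-16, -1), Add(84, -26, Mul(26, 56))), 4776) = Add(Mul(Rational(-1, 16), Add(84, -26, 1456)), 4776) = Add(Mul(Rational(-1, 16), 1514), 4776) = Add(Rational(-757, 8), 4776) = Rational(37451, 8)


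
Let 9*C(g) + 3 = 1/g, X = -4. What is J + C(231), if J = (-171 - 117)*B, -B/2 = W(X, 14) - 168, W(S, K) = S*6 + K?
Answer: -213156404/2079 ≈ -1.0253e+5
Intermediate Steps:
W(S, K) = K + 6*S (W(S, K) = 6*S + K = K + 6*S)
B = 356 (B = -2*((14 + 6*(-4)) - 168) = -2*((14 - 24) - 168) = -2*(-10 - 168) = -2*(-178) = 356)
C(g) = -⅓ + 1/(9*g)
J = -102528 (J = (-171 - 117)*356 = -288*356 = -102528)
J + C(231) = -102528 + (⅑)*(1 - 3*231)/231 = -102528 + (⅑)*(1/231)*(1 - 693) = -102528 + (⅑)*(1/231)*(-692) = -102528 - 692/2079 = -213156404/2079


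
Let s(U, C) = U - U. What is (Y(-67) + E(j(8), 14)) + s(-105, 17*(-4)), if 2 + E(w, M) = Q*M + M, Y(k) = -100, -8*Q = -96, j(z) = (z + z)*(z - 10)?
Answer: 80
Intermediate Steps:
j(z) = 2*z*(-10 + z) (j(z) = (2*z)*(-10 + z) = 2*z*(-10 + z))
Q = 12 (Q = -⅛*(-96) = 12)
E(w, M) = -2 + 13*M (E(w, M) = -2 + (12*M + M) = -2 + 13*M)
s(U, C) = 0
(Y(-67) + E(j(8), 14)) + s(-105, 17*(-4)) = (-100 + (-2 + 13*14)) + 0 = (-100 + (-2 + 182)) + 0 = (-100 + 180) + 0 = 80 + 0 = 80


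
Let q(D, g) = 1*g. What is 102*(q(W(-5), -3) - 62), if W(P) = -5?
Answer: -6630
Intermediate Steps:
q(D, g) = g
102*(q(W(-5), -3) - 62) = 102*(-3 - 62) = 102*(-65) = -6630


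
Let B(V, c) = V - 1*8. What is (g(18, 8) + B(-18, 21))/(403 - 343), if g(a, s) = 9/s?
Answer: -199/480 ≈ -0.41458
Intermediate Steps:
B(V, c) = -8 + V (B(V, c) = V - 8 = -8 + V)
(g(18, 8) + B(-18, 21))/(403 - 343) = (9/8 + (-8 - 18))/(403 - 343) = (9*(⅛) - 26)/60 = (9/8 - 26)*(1/60) = -199/8*1/60 = -199/480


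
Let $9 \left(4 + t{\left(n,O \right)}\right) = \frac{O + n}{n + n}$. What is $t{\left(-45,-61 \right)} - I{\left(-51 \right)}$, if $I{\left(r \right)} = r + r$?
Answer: $\frac{39743}{405} \approx 98.131$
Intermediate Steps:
$I{\left(r \right)} = 2 r$
$t{\left(n,O \right)} = -4 + \frac{O + n}{18 n}$ ($t{\left(n,O \right)} = -4 + \frac{\left(O + n\right) \frac{1}{n + n}}{9} = -4 + \frac{\left(O + n\right) \frac{1}{2 n}}{9} = -4 + \frac{\frac{1}{2} \frac{1}{n} \left(O + n\right)}{9} = -4 + \frac{O + n}{18 n}$)
$t{\left(-45,-61 \right)} - I{\left(-51 \right)} = \frac{-61 - -3195}{18 \left(-45\right)} - 2 \left(-51\right) = \frac{1}{18} \left(- \frac{1}{45}\right) \left(-61 + 3195\right) - -102 = \frac{1}{18} \left(- \frac{1}{45}\right) 3134 + 102 = - \frac{1567}{405} + 102 = \frac{39743}{405}$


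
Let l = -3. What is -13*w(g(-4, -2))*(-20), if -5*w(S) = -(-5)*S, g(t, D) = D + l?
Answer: 1300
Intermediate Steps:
g(t, D) = -3 + D (g(t, D) = D - 3 = -3 + D)
w(S) = -S (w(S) = -(-1)*(-5*S)/5 = -S)
-13*w(g(-4, -2))*(-20) = -(-13)*(-3 - 2)*(-20) = -(-13)*(-5)*(-20) = -13*5*(-20) = -65*(-20) = 1300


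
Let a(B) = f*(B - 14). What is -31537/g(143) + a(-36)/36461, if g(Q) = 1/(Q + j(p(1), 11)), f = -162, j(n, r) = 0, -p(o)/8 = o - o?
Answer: -164431481551/36461 ≈ -4.5098e+6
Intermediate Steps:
p(o) = 0 (p(o) = -8*(o - o) = -8*0 = 0)
g(Q) = 1/Q (g(Q) = 1/(Q + 0) = 1/Q)
a(B) = 2268 - 162*B (a(B) = -162*(B - 14) = -162*(-14 + B) = 2268 - 162*B)
-31537/g(143) + a(-36)/36461 = -31537/(1/143) + (2268 - 162*(-36))/36461 = -31537/1/143 + (2268 + 5832)*(1/36461) = -31537*143 + 8100*(1/36461) = -4509791 + 8100/36461 = -164431481551/36461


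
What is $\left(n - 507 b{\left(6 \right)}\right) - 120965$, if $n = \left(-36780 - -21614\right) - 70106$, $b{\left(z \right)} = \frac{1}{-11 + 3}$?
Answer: $- \frac{1649389}{8} \approx -2.0617 \cdot 10^{5}$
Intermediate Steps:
$b{\left(z \right)} = - \frac{1}{8}$ ($b{\left(z \right)} = \frac{1}{-8} = - \frac{1}{8}$)
$n = -85272$ ($n = \left(-36780 + \left(-2709 + 24323\right)\right) - 70106 = \left(-36780 + 21614\right) - 70106 = -15166 - 70106 = -85272$)
$\left(n - 507 b{\left(6 \right)}\right) - 120965 = \left(-85272 - - \frac{507}{8}\right) - 120965 = \left(-85272 + \frac{507}{8}\right) - 120965 = - \frac{681669}{8} - 120965 = - \frac{1649389}{8}$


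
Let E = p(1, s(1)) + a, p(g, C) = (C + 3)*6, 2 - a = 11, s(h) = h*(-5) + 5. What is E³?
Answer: 729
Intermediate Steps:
s(h) = 5 - 5*h (s(h) = -5*h + 5 = 5 - 5*h)
a = -9 (a = 2 - 1*11 = 2 - 11 = -9)
p(g, C) = 18 + 6*C (p(g, C) = (3 + C)*6 = 18 + 6*C)
E = 9 (E = (18 + 6*(5 - 5*1)) - 9 = (18 + 6*(5 - 5)) - 9 = (18 + 6*0) - 9 = (18 + 0) - 9 = 18 - 9 = 9)
E³ = 9³ = 729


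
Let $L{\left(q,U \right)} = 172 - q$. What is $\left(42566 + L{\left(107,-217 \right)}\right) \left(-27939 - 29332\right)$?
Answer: $-2441520001$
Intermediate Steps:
$\left(42566 + L{\left(107,-217 \right)}\right) \left(-27939 - 29332\right) = \left(42566 + \left(172 - 107\right)\right) \left(-27939 - 29332\right) = \left(42566 + \left(172 - 107\right)\right) \left(-57271\right) = \left(42566 + 65\right) \left(-57271\right) = 42631 \left(-57271\right) = -2441520001$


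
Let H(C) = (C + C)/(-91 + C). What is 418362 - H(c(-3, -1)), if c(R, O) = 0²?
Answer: 418362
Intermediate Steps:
c(R, O) = 0
H(C) = 2*C/(-91 + C) (H(C) = (2*C)/(-91 + C) = 2*C/(-91 + C))
418362 - H(c(-3, -1)) = 418362 - 2*0/(-91 + 0) = 418362 - 2*0/(-91) = 418362 - 2*0*(-1)/91 = 418362 - 1*0 = 418362 + 0 = 418362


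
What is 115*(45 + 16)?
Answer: 7015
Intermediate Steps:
115*(45 + 16) = 115*61 = 7015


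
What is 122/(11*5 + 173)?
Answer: 61/114 ≈ 0.53509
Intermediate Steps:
122/(11*5 + 173) = 122/(55 + 173) = 122/228 = 122*(1/228) = 61/114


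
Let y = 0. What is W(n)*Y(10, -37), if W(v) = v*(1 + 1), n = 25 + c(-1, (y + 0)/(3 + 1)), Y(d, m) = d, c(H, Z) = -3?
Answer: 440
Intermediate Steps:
n = 22 (n = 25 - 3 = 22)
W(v) = 2*v (W(v) = v*2 = 2*v)
W(n)*Y(10, -37) = (2*22)*10 = 44*10 = 440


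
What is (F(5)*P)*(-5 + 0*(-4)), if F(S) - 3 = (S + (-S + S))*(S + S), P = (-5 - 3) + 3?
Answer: 1325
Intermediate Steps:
P = -5 (P = -8 + 3 = -5)
F(S) = 3 + 2*S² (F(S) = 3 + (S + (-S + S))*(S + S) = 3 + (S + 0)*(2*S) = 3 + S*(2*S) = 3 + 2*S²)
(F(5)*P)*(-5 + 0*(-4)) = ((3 + 2*5²)*(-5))*(-5 + 0*(-4)) = ((3 + 2*25)*(-5))*(-5 + 0) = ((3 + 50)*(-5))*(-5) = (53*(-5))*(-5) = -265*(-5) = 1325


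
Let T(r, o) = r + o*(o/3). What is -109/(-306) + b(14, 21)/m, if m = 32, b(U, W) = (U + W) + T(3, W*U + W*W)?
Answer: 27559033/4896 ≈ 5628.9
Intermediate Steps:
T(r, o) = r + o²/3 (T(r, o) = r + o*(o*(⅓)) = r + o*(o/3) = r + o²/3)
b(U, W) = 3 + U + W + (W² + U*W)²/3 (b(U, W) = (U + W) + (3 + (W*U + W*W)²/3) = (U + W) + (3 + (U*W + W²)²/3) = (U + W) + (3 + (W² + U*W)²/3) = 3 + U + W + (W² + U*W)²/3)
-109/(-306) + b(14, 21)/m = -109/(-306) + (3 + 14 + 21 + (⅓)*21²*(14 + 21)²)/32 = -109*(-1/306) + (3 + 14 + 21 + (⅓)*441*35²)*(1/32) = 109/306 + (3 + 14 + 21 + (⅓)*441*1225)*(1/32) = 109/306 + (3 + 14 + 21 + 180075)*(1/32) = 109/306 + 180113*(1/32) = 109/306 + 180113/32 = 27559033/4896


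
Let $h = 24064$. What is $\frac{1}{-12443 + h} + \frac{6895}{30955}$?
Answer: $\frac{16031550}{71945611} \approx 0.22283$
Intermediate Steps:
$\frac{1}{-12443 + h} + \frac{6895}{30955} = \frac{1}{-12443 + 24064} + \frac{6895}{30955} = \frac{1}{11621} + 6895 \cdot \frac{1}{30955} = \frac{1}{11621} + \frac{1379}{6191} = \frac{16031550}{71945611}$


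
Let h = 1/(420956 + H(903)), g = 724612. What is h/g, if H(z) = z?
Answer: 1/305684093708 ≈ 3.2714e-12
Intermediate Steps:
h = 1/421859 (h = 1/(420956 + 903) = 1/421859 ≈ 2.3705e-6)
h/g = (1/421859)/724612 = (1/421859)*(1/724612) = 1/305684093708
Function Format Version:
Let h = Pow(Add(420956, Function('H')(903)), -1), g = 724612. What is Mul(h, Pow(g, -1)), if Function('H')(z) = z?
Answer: Rational(1, 305684093708) ≈ 3.2714e-12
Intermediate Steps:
h = Rational(1, 421859) (h = Pow(Add(420956, 903), -1) = Pow(421859, -1) = Rational(1, 421859) ≈ 2.3705e-6)
Mul(h, Pow(g, -1)) = Mul(Rational(1, 421859), Pow(724612, -1)) = Mul(Rational(1, 421859), Rational(1, 724612)) = Rational(1, 305684093708)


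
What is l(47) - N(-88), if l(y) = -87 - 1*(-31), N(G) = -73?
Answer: 17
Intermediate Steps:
l(y) = -56 (l(y) = -87 + 31 = -56)
l(47) - N(-88) = -56 - 1*(-73) = -56 + 73 = 17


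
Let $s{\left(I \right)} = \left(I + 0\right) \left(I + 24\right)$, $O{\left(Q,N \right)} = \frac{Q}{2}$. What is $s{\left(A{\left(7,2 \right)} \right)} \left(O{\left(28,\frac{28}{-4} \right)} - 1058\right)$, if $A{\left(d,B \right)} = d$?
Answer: $-226548$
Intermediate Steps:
$O{\left(Q,N \right)} = \frac{Q}{2}$ ($O{\left(Q,N \right)} = Q \frac{1}{2} = \frac{Q}{2}$)
$s{\left(I \right)} = I \left(24 + I\right)$
$s{\left(A{\left(7,2 \right)} \right)} \left(O{\left(28,\frac{28}{-4} \right)} - 1058\right) = 7 \left(24 + 7\right) \left(\frac{1}{2} \cdot 28 - 1058\right) = 7 \cdot 31 \left(14 - 1058\right) = 217 \left(-1044\right) = -226548$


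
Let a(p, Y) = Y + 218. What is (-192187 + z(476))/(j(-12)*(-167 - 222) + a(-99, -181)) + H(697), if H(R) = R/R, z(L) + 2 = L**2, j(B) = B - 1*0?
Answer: 39092/4705 ≈ 8.3086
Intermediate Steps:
j(B) = B (j(B) = B + 0 = B)
z(L) = -2 + L**2
a(p, Y) = 218 + Y
H(R) = 1
(-192187 + z(476))/(j(-12)*(-167 - 222) + a(-99, -181)) + H(697) = (-192187 + (-2 + 476**2))/(-12*(-167 - 222) + (218 - 181)) + 1 = (-192187 + (-2 + 226576))/(-12*(-389) + 37) + 1 = (-192187 + 226574)/(4668 + 37) + 1 = 34387/4705 + 1 = 39092/4705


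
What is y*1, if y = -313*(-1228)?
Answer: 384364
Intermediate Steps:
y = 384364
y*1 = 384364*1 = 384364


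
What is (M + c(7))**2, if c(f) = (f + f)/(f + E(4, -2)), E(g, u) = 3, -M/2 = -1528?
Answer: 233692369/25 ≈ 9.3477e+6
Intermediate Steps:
M = 3056 (M = -2*(-1528) = 3056)
c(f) = 2*f/(3 + f) (c(f) = (f + f)/(f + 3) = (2*f)/(3 + f) = 2*f/(3 + f))
(M + c(7))**2 = (3056 + 2*7/(3 + 7))**2 = (3056 + 2*7/10)**2 = (3056 + 2*7*(1/10))**2 = (3056 + 7/5)**2 = (15287/5)**2 = 233692369/25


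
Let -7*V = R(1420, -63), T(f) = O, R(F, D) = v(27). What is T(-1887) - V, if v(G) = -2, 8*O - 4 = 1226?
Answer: 4297/28 ≈ 153.46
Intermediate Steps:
O = 615/4 (O = ½ + (⅛)*1226 = ½ + 613/4 = 615/4 ≈ 153.75)
R(F, D) = -2
T(f) = 615/4
V = 2/7 (V = -⅐*(-2) = 2/7 ≈ 0.28571)
T(-1887) - V = 615/4 - 1*2/7 = 615/4 - 2/7 = 4297/28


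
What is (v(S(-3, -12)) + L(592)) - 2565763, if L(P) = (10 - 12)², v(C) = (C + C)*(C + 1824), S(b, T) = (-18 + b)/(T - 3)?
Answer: -64016197/25 ≈ -2.5606e+6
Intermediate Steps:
S(b, T) = (-18 + b)/(-3 + T)
v(C) = 2*C*(1824 + C) (v(C) = (2*C)*(1824 + C) = 2*C*(1824 + C))
L(P) = 4 (L(P) = (-2)² = 4)
(v(S(-3, -12)) + L(592)) - 2565763 = (2*((-18 - 3)/(-3 - 12))*(1824 + (-18 - 3)/(-3 - 12)) + 4) - 2565763 = (2*(-21/(-15))*(1824 - 21/(-15)) + 4) - 2565763 = (2*(-1/15*(-21))*(1824 - 1/15*(-21)) + 4) - 2565763 = (2*(7/5)*(1824 + 7/5) + 4) - 2565763 = (2*(7/5)*(9127/5) + 4) - 2565763 = (127778/25 + 4) - 2565763 = 127878/25 - 2565763 = -64016197/25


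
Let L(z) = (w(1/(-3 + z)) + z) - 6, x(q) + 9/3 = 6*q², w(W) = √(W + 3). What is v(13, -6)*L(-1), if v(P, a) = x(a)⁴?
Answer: -14408423127 + 2058346161*√11/2 ≈ -1.0995e+10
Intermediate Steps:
w(W) = √(3 + W)
x(q) = -3 + 6*q²
v(P, a) = (-3 + 6*a²)⁴
L(z) = -6 + z + √(3 + 1/(-3 + z)) (L(z) = (√(3 + 1/(-3 + z)) + z) - 6 = (z + √(3 + 1/(-3 + z))) - 6 = -6 + z + √(3 + 1/(-3 + z)))
v(13, -6)*L(-1) = (81*(-1 + 2*(-6)²)⁴)*(-6 - 1 + √((-8 + 3*(-1))/(-3 - 1))) = (81*(-1 + 2*36)⁴)*(-6 - 1 + √((-8 - 3)/(-4))) = (81*(-1 + 72)⁴)*(-6 - 1 + √(-¼*(-11))) = (81*71⁴)*(-6 - 1 + √(11/4)) = (81*25411681)*(-6 - 1 + √11/2) = 2058346161*(-7 + √11/2) = -14408423127 + 2058346161*√11/2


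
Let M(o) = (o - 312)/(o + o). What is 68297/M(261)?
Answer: -11883678/17 ≈ -6.9904e+5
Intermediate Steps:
M(o) = (-312 + o)/(2*o) (M(o) = (-312 + o)/((2*o)) = (-312 + o)*(1/(2*o)) = (-312 + o)/(2*o))
68297/M(261) = 68297/(((½)*(-312 + 261)/261)) = 68297/(((½)*(1/261)*(-51))) = 68297/(-17/174) = 68297*(-174/17) = -11883678/17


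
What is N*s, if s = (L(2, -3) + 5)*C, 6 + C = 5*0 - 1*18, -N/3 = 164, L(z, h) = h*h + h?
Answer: 129888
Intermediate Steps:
L(z, h) = h + h**2 (L(z, h) = h**2 + h = h + h**2)
N = -492 (N = -3*164 = -492)
C = -24 (C = -6 + (5*0 - 1*18) = -6 + (0 - 18) = -6 - 18 = -24)
s = -264 (s = (-3*(1 - 3) + 5)*(-24) = (-3*(-2) + 5)*(-24) = (6 + 5)*(-24) = 11*(-24) = -264)
N*s = -492*(-264) = 129888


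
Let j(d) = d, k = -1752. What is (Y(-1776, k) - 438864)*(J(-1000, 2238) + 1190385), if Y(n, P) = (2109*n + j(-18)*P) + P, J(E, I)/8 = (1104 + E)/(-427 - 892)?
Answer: -6523308505058712/1319 ≈ -4.9456e+12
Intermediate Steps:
J(E, I) = -8832/1319 - 8*E/1319 (J(E, I) = 8*((1104 + E)/(-427 - 892)) = 8*((1104 + E)/(-1319)) = 8*((1104 + E)*(-1/1319)) = 8*(-1104/1319 - E/1319) = -8832/1319 - 8*E/1319)
Y(n, P) = -17*P + 2109*n (Y(n, P) = (2109*n - 18*P) + P = (-18*P + 2109*n) + P = -17*P + 2109*n)
(Y(-1776, k) - 438864)*(J(-1000, 2238) + 1190385) = ((-17*(-1752) + 2109*(-1776)) - 438864)*((-8832/1319 - 8/1319*(-1000)) + 1190385) = ((29784 - 3745584) - 438864)*((-8832/1319 + 8000/1319) + 1190385) = (-3715800 - 438864)*(-832/1319 + 1190385) = -4154664*1570116983/1319 = -6523308505058712/1319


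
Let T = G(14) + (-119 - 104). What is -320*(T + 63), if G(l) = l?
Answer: 46720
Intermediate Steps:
T = -209 (T = 14 + (-119 - 104) = 14 - 223 = -209)
-320*(T + 63) = -320*(-209 + 63) = -320*(-146) = 46720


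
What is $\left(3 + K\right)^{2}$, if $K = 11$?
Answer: $196$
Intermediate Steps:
$\left(3 + K\right)^{2} = \left(3 + 11\right)^{2} = 14^{2} = 196$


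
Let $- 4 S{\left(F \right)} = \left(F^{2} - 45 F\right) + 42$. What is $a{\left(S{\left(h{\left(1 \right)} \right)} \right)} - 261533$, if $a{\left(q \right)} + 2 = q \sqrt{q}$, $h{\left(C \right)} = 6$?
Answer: $-261535 + 192 \sqrt{3} \approx -2.612 \cdot 10^{5}$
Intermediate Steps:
$S{\left(F \right)} = - \frac{21}{2} - \frac{F^{2}}{4} + \frac{45 F}{4}$ ($S{\left(F \right)} = - \frac{\left(F^{2} - 45 F\right) + 42}{4} = - \frac{42 + F^{2} - 45 F}{4} = - \frac{21}{2} - \frac{F^{2}}{4} + \frac{45 F}{4}$)
$a{\left(q \right)} = -2 + q^{\frac{3}{2}}$ ($a{\left(q \right)} = -2 + q \sqrt{q} = -2 + q^{\frac{3}{2}}$)
$a{\left(S{\left(h{\left(1 \right)} \right)} \right)} - 261533 = \left(-2 + \left(- \frac{21}{2} - \frac{6^{2}}{4} + \frac{45}{4} \cdot 6\right)^{\frac{3}{2}}\right) - 261533 = \left(-2 + \left(- \frac{21}{2} - 9 + \frac{135}{2}\right)^{\frac{3}{2}}\right) - 261533 = \left(-2 + 48^{\frac{3}{2}}\right) - 261533 = \left(-2 + 192 \sqrt{3}\right) - 261533 = -261535 + 192 \sqrt{3}$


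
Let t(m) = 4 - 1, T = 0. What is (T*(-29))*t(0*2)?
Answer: 0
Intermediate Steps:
t(m) = 3
(T*(-29))*t(0*2) = (0*(-29))*3 = 0*3 = 0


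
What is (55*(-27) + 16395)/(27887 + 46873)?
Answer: 71/356 ≈ 0.19944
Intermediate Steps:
(55*(-27) + 16395)/(27887 + 46873) = (-1485 + 16395)/74760 = 14910*(1/74760) = 71/356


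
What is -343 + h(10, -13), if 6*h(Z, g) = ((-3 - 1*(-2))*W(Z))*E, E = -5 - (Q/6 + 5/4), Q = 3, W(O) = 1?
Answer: -2735/8 ≈ -341.88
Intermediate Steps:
E = -27/4 (E = -5 - (3/6 + 5/4) = -5 - (3*(⅙) + 5*(¼)) = -5 - (½ + 5/4) = -5 - 1*7/4 = -5 - 7/4 = -27/4 ≈ -6.7500)
h(Z, g) = 9/8 (h(Z, g) = (((-3 - 1*(-2))*1)*(-27/4))/6 = (((-3 + 2)*1)*(-27/4))/6 = (-1*1*(-27/4))/6 = (-1*(-27/4))/6 = (⅙)*(27/4) = 9/8)
-343 + h(10, -13) = -343 + 9/8 = -2735/8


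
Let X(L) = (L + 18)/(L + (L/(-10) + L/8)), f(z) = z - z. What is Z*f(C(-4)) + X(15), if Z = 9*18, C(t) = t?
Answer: 88/41 ≈ 2.1463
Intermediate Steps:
f(z) = 0
X(L) = 40*(18 + L)/(41*L) (X(L) = (18 + L)/(L + (L*(-1/10) + L*(1/8))) = (18 + L)/(L + (-L/10 + L/8)) = (18 + L)/(L + L/40) = (18 + L)/((41*L/40)) = (18 + L)*(40/(41*L)) = 40*(18 + L)/(41*L))
Z = 162
Z*f(C(-4)) + X(15) = 162*0 + (40/41)*(18 + 15)/15 = 0 + (40/41)*(1/15)*33 = 0 + 88/41 = 88/41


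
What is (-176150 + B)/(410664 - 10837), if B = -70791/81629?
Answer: -14379019141/32637478183 ≈ -0.44057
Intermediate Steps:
B = -70791/81629 (B = -70791*1/81629 = -70791/81629 ≈ -0.86723)
(-176150 + B)/(410664 - 10837) = (-176150 - 70791/81629)/(410664 - 10837) = -14379019141/81629/399827 = -14379019141/81629*1/399827 = -14379019141/32637478183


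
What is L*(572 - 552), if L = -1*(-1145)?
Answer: 22900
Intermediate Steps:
L = 1145
L*(572 - 552) = 1145*(572 - 552) = 1145*20 = 22900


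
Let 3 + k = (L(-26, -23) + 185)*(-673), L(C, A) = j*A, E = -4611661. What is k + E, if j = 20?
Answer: -4426589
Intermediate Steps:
L(C, A) = 20*A
k = 185072 (k = -3 + (20*(-23) + 185)*(-673) = -3 + (-460 + 185)*(-673) = -3 - 275*(-673) = -3 + 185075 = 185072)
k + E = 185072 - 4611661 = -4426589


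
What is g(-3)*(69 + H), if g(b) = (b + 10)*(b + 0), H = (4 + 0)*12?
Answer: -2457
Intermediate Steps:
H = 48 (H = 4*12 = 48)
g(b) = b*(10 + b) (g(b) = (10 + b)*b = b*(10 + b))
g(-3)*(69 + H) = (-3*(10 - 3))*(69 + 48) = -3*7*117 = -21*117 = -2457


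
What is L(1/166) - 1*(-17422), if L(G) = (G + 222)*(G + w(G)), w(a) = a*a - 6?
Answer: 73606411755/4574296 ≈ 16091.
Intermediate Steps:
w(a) = -6 + a**2 (w(a) = a**2 - 6 = -6 + a**2)
L(G) = (222 + G)*(-6 + G + G**2) (L(G) = (G + 222)*(G + (-6 + G**2)) = (222 + G)*(-6 + G + G**2))
L(1/166) - 1*(-17422) = (-1332 + (1/166)**3 + 216/166 + 223*(1/166)**2) - 1*(-17422) = (-1332 + (1/166)**3 + 216*(1/166) + 223*(1/166)**2) + 17422 = (-1332 + 1/4574296 + 108/83 + 223*(1/27556)) + 17422 = (-1332 + 1/4574296 + 108/83 + 223/27556) + 17422 = -6086973157/4574296 + 17422 = 73606411755/4574296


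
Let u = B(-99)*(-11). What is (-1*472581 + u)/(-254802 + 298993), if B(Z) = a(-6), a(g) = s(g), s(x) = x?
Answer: -472515/44191 ≈ -10.693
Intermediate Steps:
a(g) = g
B(Z) = -6
u = 66 (u = -6*(-11) = 66)
(-1*472581 + u)/(-254802 + 298993) = (-1*472581 + 66)/(-254802 + 298993) = (-472581 + 66)/44191 = -472515*1/44191 = -472515/44191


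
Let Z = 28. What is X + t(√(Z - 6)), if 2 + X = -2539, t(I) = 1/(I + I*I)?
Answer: -53360/21 - √22/462 ≈ -2541.0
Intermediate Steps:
t(I) = 1/(I + I²)
X = -2541 (X = -2 - 2539 = -2541)
X + t(√(Z - 6)) = -2541 + 1/((√(28 - 6))*(1 + √(28 - 6))) = -2541 + 1/((√22)*(1 + √22)) = -2541 + (√22/22)/(1 + √22) = -2541 + √22/(22*(1 + √22))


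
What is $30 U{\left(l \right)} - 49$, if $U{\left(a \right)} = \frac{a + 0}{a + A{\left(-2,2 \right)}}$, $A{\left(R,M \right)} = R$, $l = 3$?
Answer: $41$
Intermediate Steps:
$U{\left(a \right)} = \frac{a}{-2 + a}$ ($U{\left(a \right)} = \frac{a + 0}{a - 2} = \frac{a}{-2 + a}$)
$30 U{\left(l \right)} - 49 = 30 \frac{3}{-2 + 3} - 49 = 30 \cdot \frac{3}{1} - 49 = 30 \cdot 3 \cdot 1 - 49 = 30 \cdot 3 - 49 = 90 - 49 = 41$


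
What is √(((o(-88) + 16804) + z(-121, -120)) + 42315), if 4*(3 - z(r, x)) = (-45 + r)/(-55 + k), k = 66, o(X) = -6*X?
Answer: √28872426/22 ≈ 244.24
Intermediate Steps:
z(r, x) = 177/44 - r/44 (z(r, x) = 3 - (-45 + r)/(4*(-55 + 66)) = 3 - (-45 + r)/(4*11) = 3 - (-45/11 + r/11)/4 = 3 + (45/44 - r/44) = 177/44 - r/44)
√(((o(-88) + 16804) + z(-121, -120)) + 42315) = √(((-6*(-88) + 16804) + (177/44 - 1/44*(-121))) + 42315) = √(((528 + 16804) + (177/44 + 11/4)) + 42315) = √((17332 + 149/22) + 42315) = √(381453/22 + 42315) = √(1312383/22) = √28872426/22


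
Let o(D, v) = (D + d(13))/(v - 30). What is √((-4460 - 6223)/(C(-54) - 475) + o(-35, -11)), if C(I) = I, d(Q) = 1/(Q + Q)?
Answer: 3*√1405809886/24518 ≈ 4.5877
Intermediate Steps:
d(Q) = 1/(2*Q)
o(D, v) = (1/26 + D)/(-30 + v) (o(D, v) = (D + (½)/13)/(v - 30) = (D + (½)*(1/13))/(-30 + v) = (D + 1/26)/(-30 + v) = (1/26 + D)/(-30 + v))
√((-4460 - 6223)/(C(-54) - 475) + o(-35, -11)) = √((-4460 - 6223)/(-54 - 475) + (1/26 - 35)/(-30 - 11)) = √(-10683/(-529) - 909/26/(-41)) = √(-10683*(-1/529) - 1/41*(-909/26)) = √(10683/529 + 909/1066) = √(11868939/563914) = 3*√1405809886/24518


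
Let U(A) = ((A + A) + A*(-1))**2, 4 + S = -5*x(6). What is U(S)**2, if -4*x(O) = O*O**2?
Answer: 5006411536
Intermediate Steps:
x(O) = -O**3/4 (x(O) = -O*O**2/4 = -O**3/4)
S = 266 (S = -4 - (-5)*6**3/4 = -4 - (-5)*216/4 = -4 - 5*(-54) = -4 + 270 = 266)
U(A) = A**2 (U(A) = (2*A - A)**2 = A**2)
U(S)**2 = (266**2)**2 = 70756**2 = 5006411536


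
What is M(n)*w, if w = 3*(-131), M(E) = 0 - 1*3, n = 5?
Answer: 1179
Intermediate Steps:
M(E) = -3 (M(E) = 0 - 3 = -3)
w = -393
M(n)*w = -3*(-393) = 1179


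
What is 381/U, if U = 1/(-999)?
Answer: -380619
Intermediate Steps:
U = -1/999 ≈ -0.0010010
381/U = 381/(-1/999) = 381*(-999) = -380619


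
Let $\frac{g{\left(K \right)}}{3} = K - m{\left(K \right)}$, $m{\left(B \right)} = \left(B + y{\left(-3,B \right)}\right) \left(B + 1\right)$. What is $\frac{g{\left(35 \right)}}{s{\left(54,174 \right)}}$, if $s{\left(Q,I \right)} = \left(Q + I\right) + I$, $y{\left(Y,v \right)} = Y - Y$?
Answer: $- \frac{1225}{134} \approx -9.1418$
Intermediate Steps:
$y{\left(Y,v \right)} = 0$
$s{\left(Q,I \right)} = Q + 2 I$ ($s{\left(Q,I \right)} = \left(I + Q\right) + I = Q + 2 I$)
$m{\left(B \right)} = B \left(1 + B\right)$ ($m{\left(B \right)} = \left(B + 0\right) \left(B + 1\right) = B \left(1 + B\right)$)
$g{\left(K \right)} = 3 K - 3 K \left(1 + K\right)$ ($g{\left(K \right)} = 3 \left(K - K \left(1 + K\right)\right) = 3 K - 3 K \left(1 + K\right)$)
$\frac{g{\left(35 \right)}}{s{\left(54,174 \right)}} = \frac{\left(-3\right) 35^{2}}{54 + 2 \cdot 174} = \frac{\left(-3\right) 1225}{54 + 348} = - \frac{3675}{402} = \left(-3675\right) \frac{1}{402} = - \frac{1225}{134}$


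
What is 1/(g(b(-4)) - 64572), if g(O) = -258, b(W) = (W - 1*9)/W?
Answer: -1/64830 ≈ -1.5425e-5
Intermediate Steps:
b(W) = (-9 + W)/W (b(W) = (W - 9)/W = (-9 + W)/W)
1/(g(b(-4)) - 64572) = 1/(-258 - 64572) = 1/(-64830) = -1/64830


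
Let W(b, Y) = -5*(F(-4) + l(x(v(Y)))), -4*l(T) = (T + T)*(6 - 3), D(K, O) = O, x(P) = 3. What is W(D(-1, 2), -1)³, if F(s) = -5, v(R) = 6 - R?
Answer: 857375/8 ≈ 1.0717e+5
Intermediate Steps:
l(T) = -3*T/2 (l(T) = -(T + T)*(6 - 3)/4 = -2*T*3/4 = -3*T/2)
W(b, Y) = 95/2 (W(b, Y) = -5*(-5 - 3/2*3) = -5*(-5 - 9/2) = -5*(-19/2) = 95/2)
W(D(-1, 2), -1)³ = (95/2)³ = 857375/8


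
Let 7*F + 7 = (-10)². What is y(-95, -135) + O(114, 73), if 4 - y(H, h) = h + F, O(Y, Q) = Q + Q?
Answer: 1902/7 ≈ 271.71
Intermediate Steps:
F = 93/7 (F = -1 + (⅐)*(-10)² = -1 + (⅐)*100 = -1 + 100/7 = 93/7 ≈ 13.286)
O(Y, Q) = 2*Q
y(H, h) = -65/7 - h (y(H, h) = 4 - (h + 93/7) = 4 - (93/7 + h) = 4 + (-93/7 - h) = -65/7 - h)
y(-95, -135) + O(114, 73) = (-65/7 - 1*(-135)) + 2*73 = (-65/7 + 135) + 146 = 880/7 + 146 = 1902/7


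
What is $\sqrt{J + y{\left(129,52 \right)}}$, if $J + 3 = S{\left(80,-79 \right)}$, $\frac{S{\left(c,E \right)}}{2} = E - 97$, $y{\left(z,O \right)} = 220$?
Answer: $3 i \sqrt{15} \approx 11.619 i$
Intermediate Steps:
$S{\left(c,E \right)} = -194 + 2 E$ ($S{\left(c,E \right)} = 2 \left(E - 97\right) = 2 \left(-97 + E\right) = -194 + 2 E$)
$J = -355$ ($J = -3 + \left(-194 + 2 \left(-79\right)\right) = -3 - 352 = -355$)
$\sqrt{J + y{\left(129,52 \right)}} = \sqrt{-355 + 220} = \sqrt{-135} = 3 i \sqrt{15}$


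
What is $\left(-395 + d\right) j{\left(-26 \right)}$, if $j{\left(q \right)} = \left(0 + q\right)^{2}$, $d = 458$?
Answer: $42588$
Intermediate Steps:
$j{\left(q \right)} = q^{2}$
$\left(-395 + d\right) j{\left(-26 \right)} = \left(-395 + 458\right) \left(-26\right)^{2} = 63 \cdot 676 = 42588$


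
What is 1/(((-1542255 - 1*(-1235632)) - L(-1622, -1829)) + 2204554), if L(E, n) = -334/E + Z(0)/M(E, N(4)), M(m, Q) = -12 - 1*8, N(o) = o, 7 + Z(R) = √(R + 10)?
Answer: 499323483844660/947681241433551253599 - 13154420*√10/947681241433551253599 ≈ 5.2689e-7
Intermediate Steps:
Z(R) = -7 + √(10 + R) (Z(R) = -7 + √(R + 10) = -7 + √(10 + R))
M(m, Q) = -20 (M(m, Q) = -12 - 8 = -20)
L(E, n) = 7/20 - 334/E - √10/20 (L(E, n) = -334/E + (-7 + √(10 + 0))/(-20) = -334/E + (-7 + √10)*(-1/20) = -334/E + (7/20 - √10/20) = 7/20 - 334/E - √10/20)
1/(((-1542255 - 1*(-1235632)) - L(-1622, -1829)) + 2204554) = 1/(((-1542255 - 1*(-1235632)) - (-6680 - 1622*(7 - √10))/(20*(-1622))) + 2204554) = 1/(((-1542255 + 1235632) - (-1)*(-6680 + (-11354 + 1622*√10))/(20*1622)) + 2204554) = 1/((-306623 - (-1)*(-18034 + 1622*√10)/(20*1622)) + 2204554) = 1/((-306623 - (9017/16220 - √10/20)) + 2204554) = 1/((-306623 + (-9017/16220 + √10/20)) + 2204554) = 1/((-4973434077/16220 + √10/20) + 2204554) = 1/(30784431803/16220 + √10/20)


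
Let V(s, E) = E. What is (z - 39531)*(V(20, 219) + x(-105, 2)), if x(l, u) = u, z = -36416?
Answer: -16784287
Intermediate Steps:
(z - 39531)*(V(20, 219) + x(-105, 2)) = (-36416 - 39531)*(219 + 2) = -75947*221 = -16784287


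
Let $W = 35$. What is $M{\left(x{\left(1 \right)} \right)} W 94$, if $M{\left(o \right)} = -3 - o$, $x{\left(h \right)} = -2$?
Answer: $-3290$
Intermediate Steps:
$M{\left(x{\left(1 \right)} \right)} W 94 = \left(-3 - -2\right) 35 \cdot 94 = \left(-3 + 2\right) 35 \cdot 94 = \left(-1\right) 35 \cdot 94 = \left(-35\right) 94 = -3290$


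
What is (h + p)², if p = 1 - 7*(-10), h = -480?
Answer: 167281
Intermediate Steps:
p = 71 (p = 1 + 70 = 71)
(h + p)² = (-480 + 71)² = (-409)² = 167281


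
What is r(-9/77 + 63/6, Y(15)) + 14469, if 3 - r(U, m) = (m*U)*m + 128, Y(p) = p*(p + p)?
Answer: -160794262/77 ≈ -2.0882e+6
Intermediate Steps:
Y(p) = 2*p**2 (Y(p) = p*(2*p) = 2*p**2)
r(U, m) = -125 - U*m**2 (r(U, m) = 3 - ((m*U)*m + 128) = 3 - ((U*m)*m + 128) = 3 - (U*m**2 + 128) = 3 - (128 + U*m**2) = 3 + (-128 - U*m**2) = -125 - U*m**2)
r(-9/77 + 63/6, Y(15)) + 14469 = (-125 - (-9/77 + 63/6)*(2*15**2)**2) + 14469 = (-125 - (-9*1/77 + 63*(1/6))*(2*225)**2) + 14469 = (-125 - 1*(-9/77 + 21/2)*450**2) + 14469 = (-125 - 1*1599/154*202500) + 14469 = (-125 - 161898750/77) + 14469 = -161908375/77 + 14469 = -160794262/77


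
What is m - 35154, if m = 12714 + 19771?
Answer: -2669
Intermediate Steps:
m = 32485
m - 35154 = 32485 - 35154 = -2669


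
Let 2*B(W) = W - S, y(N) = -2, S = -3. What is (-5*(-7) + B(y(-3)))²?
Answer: 5041/4 ≈ 1260.3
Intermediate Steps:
B(W) = 3/2 + W/2 (B(W) = (W - 1*(-3))/2 = (W + 3)/2 = (3 + W)/2 = 3/2 + W/2)
(-5*(-7) + B(y(-3)))² = (-5*(-7) + (3/2 + (½)*(-2)))² = (35 + (3/2 - 1))² = (35 + ½)² = (71/2)² = 5041/4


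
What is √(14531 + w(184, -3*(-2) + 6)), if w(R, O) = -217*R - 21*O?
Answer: I*√25649 ≈ 160.15*I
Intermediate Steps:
√(14531 + w(184, -3*(-2) + 6)) = √(14531 + (-217*184 - 21*(-3*(-2) + 6))) = √(14531 + (-39928 - 21*(6 + 6))) = √(14531 + (-39928 - 21*12)) = √(14531 + (-39928 - 252)) = √(14531 - 40180) = √(-25649) = I*√25649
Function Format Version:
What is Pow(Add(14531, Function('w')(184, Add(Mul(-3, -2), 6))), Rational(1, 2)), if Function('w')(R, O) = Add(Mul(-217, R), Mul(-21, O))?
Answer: Mul(I, Pow(25649, Rational(1, 2))) ≈ Mul(160.15, I)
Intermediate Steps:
Pow(Add(14531, Function('w')(184, Add(Mul(-3, -2), 6))), Rational(1, 2)) = Pow(Add(14531, Add(Mul(-217, 184), Mul(-21, Add(Mul(-3, -2), 6)))), Rational(1, 2)) = Pow(Add(14531, Add(-39928, Mul(-21, Add(6, 6)))), Rational(1, 2)) = Pow(Add(14531, Add(-39928, Mul(-21, 12))), Rational(1, 2)) = Pow(Add(14531, Add(-39928, -252)), Rational(1, 2)) = Pow(Add(14531, -40180), Rational(1, 2)) = Pow(-25649, Rational(1, 2)) = Mul(I, Pow(25649, Rational(1, 2)))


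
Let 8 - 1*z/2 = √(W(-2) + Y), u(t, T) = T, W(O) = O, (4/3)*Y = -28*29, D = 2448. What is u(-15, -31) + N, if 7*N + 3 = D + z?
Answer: 2244/7 - 2*I*√611/7 ≈ 320.57 - 7.0624*I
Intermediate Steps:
Y = -609 (Y = 3*(-28*29)/4 = (¾)*(-812) = -609)
z = 16 - 2*I*√611 (z = 16 - 2*√(-2 - 609) = 16 - 2*I*√611 ≈ 16.0 - 49.437*I)
N = 2461/7 - 2*I*√611/7 (N = -3/7 + (2448 + (16 - 2*I*√611))/7 = -3/7 + (2464 - 2*I*√611)/7 = -3/7 + (352 - 2*I*√611/7) = 2461/7 - 2*I*√611/7 ≈ 351.57 - 7.0624*I)
u(-15, -31) + N = -31 + (2461/7 - 2*I*√611/7) = 2244/7 - 2*I*√611/7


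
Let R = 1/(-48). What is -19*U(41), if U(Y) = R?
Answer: 19/48 ≈ 0.39583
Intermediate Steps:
R = -1/48 ≈ -0.020833
U(Y) = -1/48
-19*U(41) = -19*(-1/48) = 19/48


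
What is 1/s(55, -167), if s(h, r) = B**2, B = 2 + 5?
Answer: 1/49 ≈ 0.020408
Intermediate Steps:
B = 7
s(h, r) = 49 (s(h, r) = 7**2 = 49)
1/s(55, -167) = 1/49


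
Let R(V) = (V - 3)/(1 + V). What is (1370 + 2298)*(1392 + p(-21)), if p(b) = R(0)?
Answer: 5094852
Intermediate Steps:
R(V) = (-3 + V)/(1 + V)
p(b) = -3 (p(b) = (-3 + 0)/(1 + 0) = -3/1 = 1*(-3) = -3)
(1370 + 2298)*(1392 + p(-21)) = (1370 + 2298)*(1392 - 3) = 3668*1389 = 5094852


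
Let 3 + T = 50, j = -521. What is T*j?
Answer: -24487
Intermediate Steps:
T = 47 (T = -3 + 50 = 47)
T*j = 47*(-521) = -24487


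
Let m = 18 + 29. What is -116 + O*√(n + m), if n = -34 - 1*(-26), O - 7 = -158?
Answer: -116 - 151*√39 ≈ -1059.0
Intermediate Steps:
O = -151 (O = 7 - 158 = -151)
n = -8 (n = -34 + 26 = -8)
m = 47
-116 + O*√(n + m) = -116 - 151*√(-8 + 47) = -116 - 151*√39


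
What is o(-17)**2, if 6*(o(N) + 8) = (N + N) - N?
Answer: 4225/36 ≈ 117.36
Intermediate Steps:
o(N) = -8 + N/6 (o(N) = -8 + ((N + N) - N)/6 = -8 + (2*N - N)/6 = -8 + N/6)
o(-17)**2 = (-8 + (1/6)*(-17))**2 = (-8 - 17/6)**2 = (-65/6)**2 = 4225/36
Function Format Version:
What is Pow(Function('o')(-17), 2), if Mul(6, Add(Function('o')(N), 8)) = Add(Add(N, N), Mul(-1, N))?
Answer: Rational(4225, 36) ≈ 117.36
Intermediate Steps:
Function('o')(N) = Add(-8, Mul(Rational(1, 6), N)) (Function('o')(N) = Add(-8, Mul(Rational(1, 6), Add(Add(N, N), Mul(-1, N)))) = Add(-8, Mul(Rational(1, 6), Add(Mul(2, N), Mul(-1, N)))) = Add(-8, Mul(Rational(1, 6), N)))
Pow(Function('o')(-17), 2) = Pow(Add(-8, Mul(Rational(1, 6), -17)), 2) = Pow(Add(-8, Rational(-17, 6)), 2) = Pow(Rational(-65, 6), 2) = Rational(4225, 36)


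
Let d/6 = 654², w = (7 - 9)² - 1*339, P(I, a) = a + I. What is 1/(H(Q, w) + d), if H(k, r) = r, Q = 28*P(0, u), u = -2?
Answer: 1/2565961 ≈ 3.8972e-7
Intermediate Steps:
P(I, a) = I + a
Q = -56 (Q = 28*(0 - 2) = 28*(-2) = -56)
w = -335 (w = (-2)² - 339 = 4 - 339 = -335)
d = 2566296 (d = 6*654² = 6*427716 = 2566296)
1/(H(Q, w) + d) = 1/(-335 + 2566296) = 1/2565961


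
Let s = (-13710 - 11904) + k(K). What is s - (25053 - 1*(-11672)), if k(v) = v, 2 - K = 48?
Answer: -62385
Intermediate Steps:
K = -46 (K = 2 - 1*48 = 2 - 48 = -46)
s = -25660 (s = (-13710 - 11904) - 46 = -25614 - 46 = -25660)
s - (25053 - 1*(-11672)) = -25660 - (25053 - 1*(-11672)) = -25660 - (25053 + 11672) = -25660 - 1*36725 = -25660 - 36725 = -62385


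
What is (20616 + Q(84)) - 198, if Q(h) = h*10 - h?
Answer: 21174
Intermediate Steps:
Q(h) = 9*h (Q(h) = 10*h - h = 9*h)
(20616 + Q(84)) - 198 = (20616 + 9*84) - 198 = (20616 + 756) - 198 = 21372 - 198 = 21174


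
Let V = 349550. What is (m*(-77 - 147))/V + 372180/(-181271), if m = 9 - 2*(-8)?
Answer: -2622212732/1267265561 ≈ -2.0692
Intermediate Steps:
m = 25 (m = 9 + 16 = 25)
(m*(-77 - 147))/V + 372180/(-181271) = (25*(-77 - 147))/349550 + 372180/(-181271) = (25*(-224))*(1/349550) + 372180*(-1/181271) = -5600*1/349550 - 372180/181271 = -112/6991 - 372180/181271 = -2622212732/1267265561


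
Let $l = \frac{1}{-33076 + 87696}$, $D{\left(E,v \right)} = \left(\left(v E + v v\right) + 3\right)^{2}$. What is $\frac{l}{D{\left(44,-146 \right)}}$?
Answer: $\frac{1}{12118049185500} \approx 8.2522 \cdot 10^{-14}$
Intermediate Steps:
$D{\left(E,v \right)} = \left(3 + v^{2} + E v\right)^{2}$ ($D{\left(E,v \right)} = \left(\left(E v + v^{2}\right) + 3\right)^{2} = \left(\left(v^{2} + E v\right) + 3\right)^{2} = \left(3 + v^{2} + E v\right)^{2}$)
$l = \frac{1}{54620} \approx 1.8308 \cdot 10^{-5}$
$\frac{l}{D{\left(44,-146 \right)}} = \frac{1}{54620 \left(3 + \left(-146\right)^{2} + 44 \left(-146\right)\right)^{2}} = \frac{1}{54620 \left(3 + 21316 - 6424\right)^{2}} = \frac{1}{54620 \cdot 14895^{2}} = \frac{1}{54620 \cdot 221861025} = \frac{1}{54620} \cdot \frac{1}{221861025} = \frac{1}{12118049185500}$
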